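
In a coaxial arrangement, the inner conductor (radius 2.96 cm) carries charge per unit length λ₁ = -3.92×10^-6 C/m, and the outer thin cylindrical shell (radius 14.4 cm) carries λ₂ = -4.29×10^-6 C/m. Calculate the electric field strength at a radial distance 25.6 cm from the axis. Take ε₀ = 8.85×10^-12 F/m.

E ≈ 5.77×10^5 V/m

By cylindrical symmetry E is radial; use a coaxial Gaussian cylinder of radius 25.6 cm and length L (r > 14.4 cm, enclosing both).
λ_enc = λ₁ + λ₂ = (-3.92×10^-6) + (-4.29×10^-6) = -8.21e-6 C/m.
Since E is radial and uniform over the curved surface, Φ = E·2πrL = Q_enc/ε₀ = λ_enc L/ε₀.
E = |λ_enc|/(2πε₀r) = (8.21×10^-6)/(2π·8.85×10^-12·0.256) = 5.77×10^5 N/C.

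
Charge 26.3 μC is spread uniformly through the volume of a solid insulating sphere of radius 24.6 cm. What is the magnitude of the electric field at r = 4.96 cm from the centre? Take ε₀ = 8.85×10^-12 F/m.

Symmetry ⇒ E = E(r) r̂. Gaussian sphere of radius r = 4.96 cm (r < R).
Only the charge within r is enclosed: Q_enc = Q·(r/R)³ = (26.3 μC)·(4.96 cm/24.6 cm)³ = 2.156e-7 C.
By Gauss's law, ∮E·dA = E·4πr² = Q_enc/ε₀.
E = |Q_enc|/(4πε₀r²) = (2.156e-7)/(4π·8.85×10^-12·(0.0496)²) = 7.88×10^5 N/C.

|E| = 7.88×10^5 N/C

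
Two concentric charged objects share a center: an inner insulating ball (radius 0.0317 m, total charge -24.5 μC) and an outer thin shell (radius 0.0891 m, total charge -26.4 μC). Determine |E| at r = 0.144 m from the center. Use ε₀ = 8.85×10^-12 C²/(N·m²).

2.21e7 N/C

Use a concentric Gaussian sphere at r = 0.144 m (r > 0.0891 m, enclosing both).
Q_enc = (-24.5 μC) + (-26.4 μC) = -5.09e-5 C.
Gauss's law: E·4πr² = Q_enc/ε₀.
E = |Q_enc|/(4πε₀r²) = (5.09×10^-5)/(4π·8.85×10^-12·(0.144)²) = 2.21e7 N/C.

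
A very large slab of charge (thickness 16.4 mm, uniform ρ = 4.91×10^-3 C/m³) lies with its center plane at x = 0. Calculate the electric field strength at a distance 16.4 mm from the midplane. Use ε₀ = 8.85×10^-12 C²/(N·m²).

The point |x| = 16.4 mm lies outside the slab (half-thickness 0.0082 m). A symmetric pillbox spanning the full slab encloses Q_enc = ρ·d·A.
Flux = 2EA ⇒ E = |ρ|d/(2ε₀), independent of distance outside.
E = (4.91×10^-3)(0.0164)/(2·8.85×10^-12) = 4.55×10^6 N/C.

4.55e6 N/C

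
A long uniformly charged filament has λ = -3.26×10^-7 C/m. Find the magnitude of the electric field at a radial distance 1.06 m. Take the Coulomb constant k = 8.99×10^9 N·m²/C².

5.53×10^3 N/C

By cylindrical symmetry E is radial; use a coaxial Gaussian cylinder of radius 1.06 m and length L.
Q_enc = λL, so λ_enc = -3.26×10^-7 C/m.
By Gauss's law (flux through the curved wall only), E·2πrL = λ_enc L/ε₀.
E = 2k|λ_enc|/r = 2(8.99×10^9)(3.26×10^-7)/(1.06) = 5.53×10^3 N/C.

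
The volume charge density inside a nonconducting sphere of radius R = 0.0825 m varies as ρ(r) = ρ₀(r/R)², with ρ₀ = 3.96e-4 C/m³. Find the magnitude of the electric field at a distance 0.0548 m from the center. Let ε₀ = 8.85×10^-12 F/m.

Take a concentric spherical Gaussian surface of radius r = 0.0548 m (r < R).
Q_enc = ∫₀^r ρ(r')·4πr'² dr' = (4πρ₀/R²) ∫₀^r r'^4 dr' = 4πρ₀ r^5/(5·R²) = 7.227e-8 C.
Gauss's law: E·4πr² = Q_enc/ε₀.
E = |Q_enc|/(4πε₀r²) = (7.227×10^-8)/(4π·8.85×10^-12·(0.0548)²) = 2.16×10^5 N/C.

|E| = 2.16×10^5 N/C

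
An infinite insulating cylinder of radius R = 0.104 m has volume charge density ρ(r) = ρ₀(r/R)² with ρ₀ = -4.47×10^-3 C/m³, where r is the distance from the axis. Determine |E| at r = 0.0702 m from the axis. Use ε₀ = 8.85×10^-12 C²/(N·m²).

|E| ≈ 4.04×10^6 N/C

Choose a coaxial cylinder of radius r = 0.0702 m (arbitrary length L) as the Gaussian surface (r < R).
λ_enc = ∫₀^r ρ(r')·2πr' dr' = (2πρ₀/R²)·r^4/4 = -1.577×10^-5 C/m.
Since E is radial and uniform over the curved surface, Φ = E·2πrL = Q_enc/ε₀ = λ_enc L/ε₀.
E = |λ_enc|/(2πε₀r) = (1.577×10^-5)/(2π·8.85×10^-12·0.0702) = 4.04×10^6 N/C.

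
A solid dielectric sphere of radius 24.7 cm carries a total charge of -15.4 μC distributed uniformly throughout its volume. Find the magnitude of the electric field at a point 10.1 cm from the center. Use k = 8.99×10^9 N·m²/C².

By spherical symmetry E is radial; choose a Gaussian sphere of radius r = 10.1 cm (r < R).
Only the charge within r is enclosed: Q_enc = Q·(r/R)³ = (-15.4 μC)·(10.1 cm/24.7 cm)³ = -1.053×10^-6 C.
Applying ∮E·dA = Q_enc/ε₀ with Φ = E(4πr²):
E = k|Q_enc|/r² = (8.99×10^9)(1.053×10^-6)/(0.101)² = 9.28×10^5 N/C.

|E| = 9.28×10^5 N/C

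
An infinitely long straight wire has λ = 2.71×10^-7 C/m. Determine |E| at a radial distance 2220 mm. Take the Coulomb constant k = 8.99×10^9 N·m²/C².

Choose a coaxial cylinder of radius r = 2220 mm (arbitrary length L) as the Gaussian surface.
Q_enc = λL, so λ_enc = 2.71e-7 C/m.
Since E is radial and uniform over the curved surface, Φ = E·2πrL = Q_enc/ε₀ = λ_enc L/ε₀.
E = 2k|λ_enc|/r = 2(8.99×10^9)(2.71e-7)/(2.22) = 2.19×10^3 N/C.

E = 2.19×10^3 V/m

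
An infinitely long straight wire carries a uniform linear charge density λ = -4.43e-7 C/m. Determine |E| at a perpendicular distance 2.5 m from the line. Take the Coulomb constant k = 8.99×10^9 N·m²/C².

Coaxial Gaussian cylinder, radius r = 2.5 m, length L.
Q_enc = λL, so λ_enc = -4.43e-7 C/m.
By Gauss's law (flux through the curved wall only), E·2πrL = λ_enc L/ε₀.
E = 2k|λ_enc|/r = 2(8.99×10^9)(4.43e-7)/(2.5) = 3.19×10^3 N/C.

E ≈ 3.19×10^3 V/m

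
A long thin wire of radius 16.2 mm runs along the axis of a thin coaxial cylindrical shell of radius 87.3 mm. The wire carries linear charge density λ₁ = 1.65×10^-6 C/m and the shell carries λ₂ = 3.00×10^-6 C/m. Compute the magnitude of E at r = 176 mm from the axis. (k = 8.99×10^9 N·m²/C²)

|E| ≈ 4.75×10^5 N/C

Coaxial Gaussian cylinder, radius r = 176 mm, length L (r > 87.3 mm, enclosing both).
λ_enc = λ₁ + λ₂ = (1.65×10^-6) + (3.00×10^-6) = 4.65e-6 C/m.
Since E is radial and uniform over the curved surface, Φ = E·2πrL = Q_enc/ε₀ = λ_enc L/ε₀.
E = 2k|λ_enc|/r = 2(8.99×10^9)(4.65×10^-6)/(0.176) = 4.75×10^5 N/C.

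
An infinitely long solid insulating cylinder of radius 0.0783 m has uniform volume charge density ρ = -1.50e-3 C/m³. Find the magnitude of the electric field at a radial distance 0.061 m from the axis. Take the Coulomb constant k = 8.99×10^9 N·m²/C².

|E| = 5.17×10^6 V/m

Choose a coaxial cylinder of radius r = 0.061 m (arbitrary length L) as the Gaussian surface (r < R).
Charge inside radius r per length L is ρ·πr²·L, so λ_enc = ρπr² = -1.753×10^-5 C/m.
Applying ∮E·dA = Q_enc/ε₀ with the end caps contributing no flux:
E = 2k|λ_enc|/r = 2(8.99×10^9)(1.753×10^-5)/(0.061) = 5.17×10^6 N/C.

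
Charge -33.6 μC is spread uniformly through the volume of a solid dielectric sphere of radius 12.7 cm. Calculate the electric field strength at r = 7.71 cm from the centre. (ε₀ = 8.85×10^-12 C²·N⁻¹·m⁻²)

|E| = 1.14×10^7 N/C

By spherical symmetry E is radial; choose a Gaussian sphere of radius r = 7.71 cm (r < R).
For a uniform sphere the enclosed fraction is (r/R)³, so Q_enc = (-33.6 μC)(0.0771/0.127)³ = -7.518×10^-6 C.
Gauss's law: E·4πr² = Q_enc/ε₀.
E = |Q_enc|/(4πε₀r²) = (7.518×10^-6)/(4π·8.85×10^-12·(0.0771)²) = 1.14e7 N/C.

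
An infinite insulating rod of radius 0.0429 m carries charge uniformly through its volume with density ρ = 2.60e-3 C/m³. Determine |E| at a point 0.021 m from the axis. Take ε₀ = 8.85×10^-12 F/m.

Choose a coaxial cylinder of radius r = 0.021 m (arbitrary length L) as the Gaussian surface (r < R).
Enclosed charge per unit length: λ_enc = ρ·πr² = (2.60e-3)π(0.021)² = 3.602×10^-6 C/m.
By Gauss's law (flux through the curved wall only), E·2πrL = λ_enc L/ε₀.
E = |λ_enc|/(2πε₀r) = (3.602×10^-6)/(2π·8.85×10^-12·0.021) = 3.08e6 N/C.

E = 3.08e6 N/C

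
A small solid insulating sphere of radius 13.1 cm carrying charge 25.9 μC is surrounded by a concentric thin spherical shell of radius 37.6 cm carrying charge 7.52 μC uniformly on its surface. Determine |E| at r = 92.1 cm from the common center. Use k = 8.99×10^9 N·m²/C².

Use a concentric Gaussian sphere at r = 92.1 cm (r > 37.6 cm, enclosing both).
Q_enc = (25.9 μC) + (7.52 μC) = 3.342×10^-5 C.
By Gauss's law, ∮E·dA = E·4πr² = Q_enc/ε₀.
E = k|Q_enc|/r² = (8.99×10^9)(3.342×10^-5)/(0.921)² = 3.54×10^5 N/C.

E = 3.54e5 N/C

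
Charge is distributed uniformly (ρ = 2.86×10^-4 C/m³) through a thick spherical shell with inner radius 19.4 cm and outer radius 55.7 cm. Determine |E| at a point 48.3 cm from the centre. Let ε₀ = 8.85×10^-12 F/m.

E = 4.87e6 N/C

Use a concentric Gaussian sphere at r = 48.3 cm (within the shell material, 19.4 cm < r < 55.7 cm).
Enclosed charge is the volume from a to r: Q_enc = (4π/3)ρ(r³ − a³) = 1.262e-4 C.
Since E is radial and uniform over the Gaussian sphere, Φ = E·4πr² = Q_enc/ε₀.
E = |Q_enc|/(4πε₀r²) = (1.262×10^-4)/(4π·8.85×10^-12·(0.483)²) = 4.87×10^6 N/C.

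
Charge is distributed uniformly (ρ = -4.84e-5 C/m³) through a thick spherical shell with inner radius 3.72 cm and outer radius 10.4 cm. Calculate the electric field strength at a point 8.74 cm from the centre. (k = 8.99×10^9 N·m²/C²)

By spherical symmetry E is radial; choose a Gaussian sphere of radius r = 8.74 cm (within the shell material, 3.72 cm < r < 10.4 cm).
Only the shell between 3.72 cm and r is enclosed: Q_enc = ρ·(4π/3)(r³ − a³) = (-4.84×10^-5)·(4π/3)·((0.0874)³ − (0.0372)³) = -1.249×10^-7 C.
By Gauss's law, ∮E·dA = E·4πr² = Q_enc/ε₀.
E = k|Q_enc|/r² = (8.99×10^9)(1.249×10^-7)/(0.0874)² = 1.47e5 N/C.

1.47×10^5 N/C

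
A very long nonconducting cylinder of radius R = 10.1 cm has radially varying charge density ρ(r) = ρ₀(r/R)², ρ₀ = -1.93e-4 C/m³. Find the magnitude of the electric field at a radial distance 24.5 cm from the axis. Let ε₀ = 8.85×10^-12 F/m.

Take a coaxial cylindrical Gaussian surface of radius r = 24.5 cm and length L (r > R, full charge per length enclosed).
λ_enc = 2π ∫₀^R ρ₀(r'/R)^2 r' dr' = 2πρ₀R²/4 = -3.093×10^-6 C/m.
Since E is radial and uniform over the curved surface, Φ = E·2πrL = Q_enc/ε₀ = λ_enc L/ε₀.
E = |λ_enc|/(2πε₀r) = (3.093×10^-6)/(2π·8.85×10^-12·0.245) = 2.27e5 N/C.

2.27×10^5 N/C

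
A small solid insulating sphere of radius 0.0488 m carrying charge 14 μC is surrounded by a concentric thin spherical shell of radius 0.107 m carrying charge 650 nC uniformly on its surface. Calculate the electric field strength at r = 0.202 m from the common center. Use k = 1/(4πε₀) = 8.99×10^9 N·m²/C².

Take a concentric spherical Gaussian surface of radius r = 0.202 m (r > 0.107 m, enclosing both).
Q_enc = (14 μC) + (650 nC) = 1.465×10^-5 C.
Gauss's law: E·4πr² = Q_enc/ε₀.
E = k|Q_enc|/r² = (8.99×10^9)(1.465×10^-5)/(0.202)² = 3.23e6 N/C.

|E| = 3.23e6 N/C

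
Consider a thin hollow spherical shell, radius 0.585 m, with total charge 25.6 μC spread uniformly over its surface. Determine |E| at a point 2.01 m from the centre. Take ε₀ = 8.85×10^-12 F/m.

E = 5.70e4 N/C

By spherical symmetry E is radial; choose a Gaussian sphere of radius r = 2.01 m (r > 0.585 m).
The entire shell is enclosed: Q_enc = 2.56e-5 C.
Since E is radial and uniform over the Gaussian sphere, Φ = E·4πr² = Q_enc/ε₀.
E = |Q_enc|/(4πε₀r²) = (2.56×10^-5)/(4π·8.85×10^-12·(2.01)²) = 5.70×10^4 N/C.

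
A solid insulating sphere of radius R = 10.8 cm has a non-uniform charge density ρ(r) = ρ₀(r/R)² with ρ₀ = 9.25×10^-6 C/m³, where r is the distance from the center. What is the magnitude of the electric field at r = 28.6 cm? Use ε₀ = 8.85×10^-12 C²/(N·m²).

Use a concentric Gaussian sphere at r = 28.6 cm (r > R, all charge enclosed).
Q_enc = 4π ∫₀^R ρ₀(r'/R)^2 r'² dr' = 4πρ₀R³/5 = 2.929×10^-8 C.
By Gauss's law, ∮E·dA = E·4πr² = Q_enc/ε₀.
E = |Q_enc|/(4πε₀r²) = (2.929×10^-8)/(4π·8.85×10^-12·(0.286)²) = 3.22×10^3 N/C.

E ≈ 3.22×10^3 N/C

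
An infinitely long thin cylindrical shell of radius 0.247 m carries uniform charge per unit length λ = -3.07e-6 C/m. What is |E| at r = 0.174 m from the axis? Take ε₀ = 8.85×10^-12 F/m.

Choose a coaxial cylinder of radius r = 0.174 m (arbitrary length L) as the Gaussian surface (r < 0.247 m, inside the shell).
All the surface charge lies outside this cylinder: Q_enc = 0, hence E = 0.

|E| = 0 V/m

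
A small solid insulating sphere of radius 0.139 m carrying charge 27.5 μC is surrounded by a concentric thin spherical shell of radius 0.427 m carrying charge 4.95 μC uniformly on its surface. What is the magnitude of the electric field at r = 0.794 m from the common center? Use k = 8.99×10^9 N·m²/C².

Take a concentric spherical Gaussian surface of radius r = 0.794 m (r > 0.427 m, enclosing both).
Q_enc = (27.5 μC) + (4.95 μC) = 3.245×10^-5 C.
Gauss's law: E·4πr² = Q_enc/ε₀.
E = k|Q_enc|/r² = (8.99×10^9)(3.245×10^-5)/(0.794)² = 4.63×10^5 N/C.

E = 4.63×10^5 N/C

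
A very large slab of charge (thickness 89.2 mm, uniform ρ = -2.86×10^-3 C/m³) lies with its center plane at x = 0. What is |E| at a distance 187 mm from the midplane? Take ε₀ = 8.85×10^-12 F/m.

|E| = 1.44×10^7 N/C

The point |x| = 187 mm lies outside the slab (half-thickness 0.0446 m). A symmetric pillbox spanning the full slab encloses Q_enc = ρ·d·A.
Flux = 2EA ⇒ E = |ρ|d/(2ε₀), independent of distance outside.
E = (2.86e-3)(0.0892)/(2·8.85×10^-12) = 1.44×10^7 N/C.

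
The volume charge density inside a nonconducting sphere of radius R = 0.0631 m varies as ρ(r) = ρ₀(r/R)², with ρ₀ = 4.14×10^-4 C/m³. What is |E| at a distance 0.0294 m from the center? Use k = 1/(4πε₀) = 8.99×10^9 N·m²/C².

E = 5.97×10^4 N/C

Symmetry ⇒ E = E(r) r̂. Gaussian sphere of radius r = 0.0294 m (r < R).
Integrate the density: Q_enc = 4π ∫₀^r ρ₀(r'/R)^2 r'² dr' = 4πρ₀ r^5/(5·R²) = 5.74×10^-9 C.
Since E is radial and uniform over the Gaussian sphere, Φ = E·4πr² = Q_enc/ε₀.
E = k|Q_enc|/r² = (8.99×10^9)(5.74e-9)/(0.0294)² = 5.97e4 N/C.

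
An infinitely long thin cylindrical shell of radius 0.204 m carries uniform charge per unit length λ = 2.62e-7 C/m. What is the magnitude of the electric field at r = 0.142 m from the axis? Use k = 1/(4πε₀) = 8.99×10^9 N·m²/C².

E = 0 (no enclosed charge)

By cylindrical symmetry E is radial; use a coaxial Gaussian cylinder of radius 0.142 m and length L (r < 0.204 m, inside the shell).
No charge is enclosed, so Gauss's law gives E·2πrL = 0 ⇒ E = 0.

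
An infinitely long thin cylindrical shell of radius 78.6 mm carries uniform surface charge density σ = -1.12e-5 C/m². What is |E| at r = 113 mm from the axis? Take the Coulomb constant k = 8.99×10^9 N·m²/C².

E ≈ 8.80×10^5 N/C

Coaxial Gaussian cylinder, radius r = 113 mm, length L (r > 78.6 mm).
The whole shell is enclosed: λ_enc = σ·2πR = (-1.12e-5)·2π·(0.0786) = -5.531×10^-6 C/m.
Gauss's law: E·2πrL = λ_enc L/ε₀.
E = 2k|λ_enc|/r = 2(8.99×10^9)(5.531×10^-6)/(0.113) = 8.80×10^5 N/C.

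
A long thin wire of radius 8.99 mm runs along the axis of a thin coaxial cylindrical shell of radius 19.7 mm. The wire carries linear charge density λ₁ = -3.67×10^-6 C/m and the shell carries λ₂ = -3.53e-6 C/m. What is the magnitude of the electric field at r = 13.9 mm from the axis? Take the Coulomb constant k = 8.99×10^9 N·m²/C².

Choose a coaxial cylinder of radius r = 13.9 mm (arbitrary length L) as the Gaussian surface (between the conductors, 8.99 mm < r < 19.7 mm).
Only the inner wire is enclosed; the outer shell contributes nothing inside itself. λ_enc = λ₁ = -3.67e-6 C/m.
Since E is radial and uniform over the curved surface, Φ = E·2πrL = Q_enc/ε₀ = λ_enc L/ε₀.
E = 2k|λ_enc|/r = 2(8.99×10^9)(3.67×10^-6)/(0.0139) = 4.75e6 N/C.

E ≈ 4.75e6 N/C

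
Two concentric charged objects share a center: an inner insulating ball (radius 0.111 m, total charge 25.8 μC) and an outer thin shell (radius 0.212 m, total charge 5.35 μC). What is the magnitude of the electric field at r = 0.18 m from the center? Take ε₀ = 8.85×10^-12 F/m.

Use a concentric Gaussian sphere at r = 0.18 m (between the bodies, 0.111 m < r < 0.212 m).
The shell at 0.212 m lies outside the Gaussian surface, so Q_enc = 25.8 μC = 2.58e-5 C.
Gauss's law: E·4πr² = Q_enc/ε₀.
E = |Q_enc|/(4πε₀r²) = (2.58×10^-5)/(4π·8.85×10^-12·(0.18)²) = 7.16e6 N/C.

E ≈ 7.16×10^6 V/m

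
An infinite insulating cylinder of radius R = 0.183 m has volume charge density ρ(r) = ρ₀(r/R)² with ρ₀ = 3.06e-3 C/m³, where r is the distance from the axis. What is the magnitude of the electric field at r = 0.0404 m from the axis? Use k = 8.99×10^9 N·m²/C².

1.70e5 N/C

Choose a coaxial cylinder of radius r = 0.0404 m (arbitrary length L) as the Gaussian surface (r < R).
λ_enc = ∫₀^r ρ(r')·2πr' dr' = (2πρ₀/R²)·r^4/4 = 3.824×10^-7 C/m.
By Gauss's law (flux through the curved wall only), E·2πrL = λ_enc L/ε₀.
E = 2k|λ_enc|/r = 2(8.99×10^9)(3.824×10^-7)/(0.0404) = 1.70×10^5 N/C.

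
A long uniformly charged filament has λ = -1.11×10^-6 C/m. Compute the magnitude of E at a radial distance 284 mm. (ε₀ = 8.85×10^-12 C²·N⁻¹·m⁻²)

|E| = 7.03e4 N/C

Coaxial Gaussian cylinder, radius r = 284 mm, length L.
Q_enc = λL, so λ_enc = -1.11×10^-6 C/m.
Applying ∮E·dA = Q_enc/ε₀ with the end caps contributing no flux:
E = |λ_enc|/(2πε₀r) = (1.11×10^-6)/(2π·8.85×10^-12·0.284) = 7.03e4 N/C.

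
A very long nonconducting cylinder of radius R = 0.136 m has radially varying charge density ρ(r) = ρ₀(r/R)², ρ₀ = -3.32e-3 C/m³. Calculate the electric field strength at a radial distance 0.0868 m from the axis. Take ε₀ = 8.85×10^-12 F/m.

Take a coaxial cylindrical Gaussian surface of radius r = 0.0868 m and length L (r < R).
λ_enc = ∫₀^r ρ(r')·2πr' dr' = (2πρ₀/R²)·r^4/4 = -1.601×10^-5 C/m.
Gauss's law: E·2πrL = λ_enc L/ε₀.
E = |λ_enc|/(2πε₀r) = (1.601×10^-5)/(2π·8.85×10^-12·0.0868) = 3.32×10^6 N/C.

|E| = 3.32e6 N/C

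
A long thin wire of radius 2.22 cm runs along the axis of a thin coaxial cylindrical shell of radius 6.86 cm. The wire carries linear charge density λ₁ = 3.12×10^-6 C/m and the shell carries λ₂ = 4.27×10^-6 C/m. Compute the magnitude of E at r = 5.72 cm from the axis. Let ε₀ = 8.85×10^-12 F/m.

E ≈ 9.81×10^5 N/C

Choose a coaxial cylinder of radius r = 5.72 cm (arbitrary length L) as the Gaussian surface (between the conductors, 2.22 cm < r < 6.86 cm).
The shell at 6.86 cm lies outside the Gaussian surface, so λ_enc = λ₁ = 3.12×10^-6 C/m.
By Gauss's law (flux through the curved wall only), E·2πrL = λ_enc L/ε₀.
E = |λ_enc|/(2πε₀r) = (3.12e-6)/(2π·8.85×10^-12·0.0572) = 9.81e5 N/C.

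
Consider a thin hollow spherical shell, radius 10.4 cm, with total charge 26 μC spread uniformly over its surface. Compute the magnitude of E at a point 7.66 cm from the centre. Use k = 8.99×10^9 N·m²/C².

E = 0

Take a concentric spherical Gaussian surface of radius r = 7.66 cm (inside the shell, r < 10.4 cm).
No charge lies within this surface, so Q_enc = 0 and Gauss's law gives E·4πr² = 0 ⇒ E = 0.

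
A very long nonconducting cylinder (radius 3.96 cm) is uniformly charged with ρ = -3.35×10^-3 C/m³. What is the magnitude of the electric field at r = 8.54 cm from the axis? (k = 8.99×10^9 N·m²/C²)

By cylindrical symmetry E is radial; use a coaxial Gaussian cylinder of radius 8.54 cm and length L (r > 3.96 cm, full cross-section enclosed).
λ_enc = ρ·πR² = (-3.35×10^-3)π(0.0396)² = -1.65×10^-5 C/m.
Applying ∮E·dA = Q_enc/ε₀ with the end caps contributing no flux:
E = 2k|λ_enc|/r = 2(8.99×10^9)(1.65×10^-5)/(0.0854) = 3.47e6 N/C.

3.47×10^6 N/C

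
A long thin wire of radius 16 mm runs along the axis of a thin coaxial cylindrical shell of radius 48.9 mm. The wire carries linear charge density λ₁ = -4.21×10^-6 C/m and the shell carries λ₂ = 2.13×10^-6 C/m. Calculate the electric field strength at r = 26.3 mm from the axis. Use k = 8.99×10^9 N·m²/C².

2.88e6 N/C

Take a coaxial cylindrical Gaussian surface of radius r = 26.3 mm and length L (between the conductors, 16 mm < r < 48.9 mm).
Only the inner wire is enclosed; the outer shell contributes nothing inside itself. λ_enc = λ₁ = -4.21e-6 C/m.
By Gauss's law (flux through the curved wall only), E·2πrL = λ_enc L/ε₀.
E = 2k|λ_enc|/r = 2(8.99×10^9)(4.21×10^-6)/(0.0263) = 2.88e6 N/C.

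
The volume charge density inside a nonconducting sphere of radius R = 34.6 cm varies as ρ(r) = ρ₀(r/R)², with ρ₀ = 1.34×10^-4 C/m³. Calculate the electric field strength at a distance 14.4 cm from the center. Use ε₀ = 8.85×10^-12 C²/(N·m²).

Use a concentric Gaussian sphere at r = 14.4 cm (r < R).
Q_enc = ∫₀^r ρ(r')·4πr'² dr' = (4πρ₀/R²) ∫₀^r r'^4 dr' = 4πρ₀ r^5/(5·R²) = 1.742×10^-7 C.
Applying ∮E·dA = Q_enc/ε₀ with Φ = E(4πr²):
E = |Q_enc|/(4πε₀r²) = (1.742×10^-7)/(4π·8.85×10^-12·(0.144)²) = 7.55e4 N/C.

|E| = 7.55×10^4 N/C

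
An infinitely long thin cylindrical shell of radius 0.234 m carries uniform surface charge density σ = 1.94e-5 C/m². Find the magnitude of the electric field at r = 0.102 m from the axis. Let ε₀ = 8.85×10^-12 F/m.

E = 0

Choose a coaxial cylinder of radius r = 0.102 m (arbitrary length L) as the Gaussian surface (r < 0.234 m, inside the shell).
No charge is enclosed, so Gauss's law gives E·2πrL = 0 ⇒ E = 0.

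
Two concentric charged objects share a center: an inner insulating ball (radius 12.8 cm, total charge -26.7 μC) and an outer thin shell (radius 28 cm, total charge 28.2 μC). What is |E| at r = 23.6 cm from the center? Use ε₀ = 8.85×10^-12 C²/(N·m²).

4.31e6 V/m

Symmetry ⇒ E = E(r) r̂. Gaussian sphere of radius r = 23.6 cm (between the bodies, 12.8 cm < r < 28 cm).
Only the inner charge is enclosed; the outer shell contributes nothing inside itself. Q_enc = -26.7 μC = -2.67×10^-5 C.
Since E is radial and uniform over the Gaussian sphere, Φ = E·4πr² = Q_enc/ε₀.
E = |Q_enc|/(4πε₀r²) = (2.67×10^-5)/(4π·8.85×10^-12·(0.236)²) = 4.31×10^6 N/C.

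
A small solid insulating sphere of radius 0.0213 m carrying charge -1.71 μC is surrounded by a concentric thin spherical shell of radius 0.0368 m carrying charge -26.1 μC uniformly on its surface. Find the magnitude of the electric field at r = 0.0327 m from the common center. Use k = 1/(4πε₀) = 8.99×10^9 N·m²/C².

Take a concentric spherical Gaussian surface of radius r = 0.0327 m (between the bodies, 0.0213 m < r < 0.0368 m).
The shell at 0.0368 m lies outside the Gaussian surface, so Q_enc = -1.71 μC = -1.71×10^-6 C.
Gauss's law: E·4πr² = Q_enc/ε₀.
E = k|Q_enc|/r² = (8.99×10^9)(1.71e-6)/(0.0327)² = 1.44×10^7 N/C.

E = 1.44×10^7 N/C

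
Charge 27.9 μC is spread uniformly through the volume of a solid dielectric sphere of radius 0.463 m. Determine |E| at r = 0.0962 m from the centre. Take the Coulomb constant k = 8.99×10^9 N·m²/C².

2.43×10^5 N/C

Take a concentric spherical Gaussian surface of radius r = 0.0962 m (r < R).
For a uniform sphere the enclosed fraction is (r/R)³, so Q_enc = (27.9 μC)(0.0962/0.463)³ = 2.503e-7 C.
By Gauss's law, ∮E·dA = E·4πr² = Q_enc/ε₀.
E = k|Q_enc|/r² = (8.99×10^9)(2.503×10^-7)/(0.0962)² = 2.43×10^5 N/C.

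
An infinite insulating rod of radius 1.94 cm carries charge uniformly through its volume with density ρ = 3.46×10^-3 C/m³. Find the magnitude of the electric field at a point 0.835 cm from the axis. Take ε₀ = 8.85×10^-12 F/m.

|E| = 1.63×10^6 N/C

By cylindrical symmetry E is radial; use a coaxial Gaussian cylinder of radius 0.835 cm and length L (r < R).
Enclosed charge per unit length: λ_enc = ρ·πr² = (3.46e-3)π(0.00835)² = 7.579×10^-7 C/m.
Gauss's law: E·2πrL = λ_enc L/ε₀.
E = |λ_enc|/(2πε₀r) = (7.579×10^-7)/(2π·8.85×10^-12·0.00835) = 1.63e6 N/C.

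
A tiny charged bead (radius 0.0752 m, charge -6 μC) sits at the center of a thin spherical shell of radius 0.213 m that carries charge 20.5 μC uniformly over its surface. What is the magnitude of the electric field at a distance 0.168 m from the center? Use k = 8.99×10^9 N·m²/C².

E = 1.91e6 V/m

Take a concentric spherical Gaussian surface of radius r = 0.168 m (between the bodies, 0.0752 m < r < 0.213 m).
The shell at 0.213 m lies outside the Gaussian surface, so Q_enc = -6 μC = -6.00×10^-6 C.
Applying ∮E·dA = Q_enc/ε₀ with Φ = E(4πr²):
E = k|Q_enc|/r² = (8.99×10^9)(6.00×10^-6)/(0.168)² = 1.91e6 N/C.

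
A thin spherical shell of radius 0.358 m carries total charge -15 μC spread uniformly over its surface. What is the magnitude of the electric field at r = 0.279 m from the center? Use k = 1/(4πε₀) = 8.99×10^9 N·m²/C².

E = 0 (no enclosed charge)

Use a concentric Gaussian sphere at r = 0.279 m (inside the shell, r < 0.358 m).
No charge lies within this surface, so Q_enc = 0 and Gauss's law gives E·4πr² = 0 ⇒ E = 0.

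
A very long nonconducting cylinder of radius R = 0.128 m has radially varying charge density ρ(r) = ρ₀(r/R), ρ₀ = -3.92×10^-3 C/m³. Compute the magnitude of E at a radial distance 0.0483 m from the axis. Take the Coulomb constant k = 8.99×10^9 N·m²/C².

Coaxial Gaussian cylinder, radius r = 0.0483 m, length L (r < R).
Integrating ρ over the cross-section to radius r: λ_enc = (2πρ₀/R) ∫₀^r r'^2 dr' = 2πρ₀ r^3/(3·R) = -7.227×10^-6 C/m.
Applying ∮E·dA = Q_enc/ε₀ with the end caps contributing no flux:
E = 2k|λ_enc|/r = 2(8.99×10^9)(7.227×10^-6)/(0.0483) = 2.69e6 N/C.

2.69e6 V/m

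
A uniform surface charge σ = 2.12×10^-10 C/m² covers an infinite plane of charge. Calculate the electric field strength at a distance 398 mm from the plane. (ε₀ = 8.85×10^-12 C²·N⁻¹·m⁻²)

|E| ≈ 12 N/C

Choose a cylindrical pillbox piercing the sheet, end faces (area A) parallel to it.
Flux Φ = 2EA and Q_enc = σA, so 2EA = σA/ε₀ ⇒ E = |σ|/(2ε₀), independent of distance.
E = |σ|/(2ε₀) = (2.12×10^-10)/(2·8.85×10^-12) = 12 N/C.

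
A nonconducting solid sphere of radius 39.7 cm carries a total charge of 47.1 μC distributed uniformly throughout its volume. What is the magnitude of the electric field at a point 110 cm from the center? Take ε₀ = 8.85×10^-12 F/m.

Symmetry ⇒ E = E(r) r̂. Gaussian sphere of radius r = 110 cm (r > R, so the entire charge is enclosed).
Q_enc = 47.1 μC = 4.71×10^-5 C.
Since E is radial and uniform over the Gaussian sphere, Φ = E·4πr² = Q_enc/ε₀.
E = |Q_enc|/(4πε₀r²) = (4.71e-5)/(4π·8.85×10^-12·(1.1)²) = 3.50e5 N/C.

E = 3.50×10^5 N/C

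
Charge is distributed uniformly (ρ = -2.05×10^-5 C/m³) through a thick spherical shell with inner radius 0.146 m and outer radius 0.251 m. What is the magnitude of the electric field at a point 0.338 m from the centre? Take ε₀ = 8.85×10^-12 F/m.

Take a concentric spherical Gaussian surface of radius r = 0.338 m (r > 0.251 m, enclosing the whole shell).
Q_enc = ρ·(4π/3)(b³ − a³) = (-2.05e-5)·(4π/3)·((0.251)³ − (0.146)³) = -1.091×10^-6 C.
Gauss's law: E·4πr² = Q_enc/ε₀.
E = |Q_enc|/(4πε₀r²) = (1.091e-6)/(4π·8.85×10^-12·(0.338)²) = 8.58×10^4 N/C.

8.58×10^4 V/m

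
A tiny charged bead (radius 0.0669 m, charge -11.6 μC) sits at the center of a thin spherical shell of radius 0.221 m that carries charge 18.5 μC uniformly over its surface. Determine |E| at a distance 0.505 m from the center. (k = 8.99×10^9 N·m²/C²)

E ≈ 2.43e5 N/C

Take a concentric spherical Gaussian surface of radius r = 0.505 m (r > 0.221 m, enclosing both).
Q_enc = (-11.6 μC) + (18.5 μC) = 6.90×10^-6 C.
Applying ∮E·dA = Q_enc/ε₀ with Φ = E(4πr²):
E = k|Q_enc|/r² = (8.99×10^9)(6.90e-6)/(0.505)² = 2.43×10^5 N/C.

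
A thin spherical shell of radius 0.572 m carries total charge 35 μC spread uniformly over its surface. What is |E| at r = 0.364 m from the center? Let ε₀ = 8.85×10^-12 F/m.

E = 0 (no enclosed charge)

Use a concentric Gaussian sphere at r = 0.364 m (inside the shell, r < 0.572 m).
All the charge is outside the Gaussian surface: Q_enc = 0, hence E = 0 everywhere inside the shell.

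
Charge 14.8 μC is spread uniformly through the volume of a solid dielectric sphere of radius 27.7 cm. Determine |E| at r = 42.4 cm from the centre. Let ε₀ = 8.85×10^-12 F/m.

7.40e5 N/C

Take a concentric spherical Gaussian surface of radius r = 42.4 cm (r > R, so the entire charge is enclosed).
Q_enc = 14.8 μC = 1.48e-5 C.
By Gauss's law, ∮E·dA = E·4πr² = Q_enc/ε₀.
E = |Q_enc|/(4πε₀r²) = (1.48e-5)/(4π·8.85×10^-12·(0.424)²) = 7.40×10^5 N/C.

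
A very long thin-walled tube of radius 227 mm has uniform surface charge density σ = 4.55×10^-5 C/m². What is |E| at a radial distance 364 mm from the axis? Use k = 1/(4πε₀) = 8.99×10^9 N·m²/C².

3.21e6 V/m

Choose a coaxial cylinder of radius r = 364 mm (arbitrary length L) as the Gaussian surface (r > 227 mm).
The whole shell is enclosed: λ_enc = σ·2πR = (4.55e-5)·2π·(0.227) = 6.49e-5 C/m.
Applying ∮E·dA = Q_enc/ε₀ with the end caps contributing no flux:
E = 2k|λ_enc|/r = 2(8.99×10^9)(6.49×10^-5)/(0.364) = 3.21×10^6 N/C.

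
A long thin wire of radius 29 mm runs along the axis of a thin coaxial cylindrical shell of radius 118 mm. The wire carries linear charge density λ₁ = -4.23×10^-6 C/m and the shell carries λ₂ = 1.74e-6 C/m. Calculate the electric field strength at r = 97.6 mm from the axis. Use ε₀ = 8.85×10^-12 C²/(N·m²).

E = 7.79e5 N/C

By cylindrical symmetry E is radial; use a coaxial Gaussian cylinder of radius 97.6 mm and length L (between the conductors, 29 mm < r < 118 mm).
Only the inner wire is enclosed; the outer shell contributes nothing inside itself. λ_enc = λ₁ = -4.23e-6 C/m.
Gauss's law: E·2πrL = λ_enc L/ε₀.
E = |λ_enc|/(2πε₀r) = (4.23×10^-6)/(2π·8.85×10^-12·0.0976) = 7.79×10^5 N/C.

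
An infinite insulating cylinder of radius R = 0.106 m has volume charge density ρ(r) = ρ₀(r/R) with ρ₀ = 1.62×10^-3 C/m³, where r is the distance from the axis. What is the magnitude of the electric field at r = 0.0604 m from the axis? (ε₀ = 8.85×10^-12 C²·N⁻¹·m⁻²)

Choose a coaxial cylinder of radius r = 0.0604 m (arbitrary length L) as the Gaussian surface (r < R).
λ_enc = ∫₀^r ρ(r')·2πr' dr' = (2πρ₀/R)·r^3/3 = 7.053e-6 C/m.
Applying ∮E·dA = Q_enc/ε₀ with the end caps contributing no flux:
E = |λ_enc|/(2πε₀r) = (7.053×10^-6)/(2π·8.85×10^-12·0.0604) = 2.10e6 N/C.

|E| = 2.10×10^6 V/m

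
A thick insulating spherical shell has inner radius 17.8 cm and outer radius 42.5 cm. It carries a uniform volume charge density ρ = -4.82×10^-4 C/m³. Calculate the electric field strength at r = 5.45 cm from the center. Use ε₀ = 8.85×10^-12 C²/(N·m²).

E = 0

Use a concentric Gaussian sphere at r = 5.45 cm (r < 17.8 cm, inside the empty cavity).
Q_enc = 0 (all charge lies at larger r); Gauss's law gives E = 0.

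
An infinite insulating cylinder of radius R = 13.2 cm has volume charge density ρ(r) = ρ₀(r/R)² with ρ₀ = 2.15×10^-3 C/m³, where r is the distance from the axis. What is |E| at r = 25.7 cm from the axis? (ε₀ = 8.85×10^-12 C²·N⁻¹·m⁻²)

E ≈ 4.12×10^6 N/C

By cylindrical symmetry E is radial; use a coaxial Gaussian cylinder of radius 25.7 cm and length L (r > R, full charge per length enclosed).
λ_enc = 2π ∫₀^R ρ₀(r'/R)^2 r' dr' = 2πρ₀R²/4 = 5.884×10^-5 C/m.
Gauss's law: E·2πrL = λ_enc L/ε₀.
E = |λ_enc|/(2πε₀r) = (5.884×10^-5)/(2π·8.85×10^-12·0.257) = 4.12e6 N/C.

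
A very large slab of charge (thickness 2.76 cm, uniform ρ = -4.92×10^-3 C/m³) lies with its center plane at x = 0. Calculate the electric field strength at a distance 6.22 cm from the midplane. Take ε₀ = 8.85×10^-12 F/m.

The point |x| = 6.22 cm lies outside the slab (half-thickness 0.0138 m). A symmetric pillbox spanning the full slab encloses Q_enc = ρ·d·A.
Flux = 2EA ⇒ E = |ρ|d/(2ε₀), independent of distance outside.
E = (4.92e-3)(0.0276)/(2·8.85×10^-12) = 7.67×10^6 N/C.

E = 7.67×10^6 N/C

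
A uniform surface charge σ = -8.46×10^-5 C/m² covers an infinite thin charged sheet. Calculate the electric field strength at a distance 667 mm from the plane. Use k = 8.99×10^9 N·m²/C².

By planar symmetry E is perpendicular to the sheet and uniform; use a Gaussian pillbox with flat faces of area A on each side of the sheet.
Only the two end caps contribute flux: Φ = 2EA. With Q_enc = σA, Gauss's law gives E = |σ|/(2ε₀).
E = 2πk|σ| = 2π(8.99×10^9)(8.46×10^-5) = 4.78e6 N/C.

|E| ≈ 4.78e6 N/C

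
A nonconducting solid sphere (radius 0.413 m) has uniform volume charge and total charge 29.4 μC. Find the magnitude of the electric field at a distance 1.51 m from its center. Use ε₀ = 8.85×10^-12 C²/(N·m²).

E = 1.16×10^5 N/C

By spherical symmetry E is radial; choose a Gaussian sphere of radius r = 1.51 m (r > R, so the entire charge is enclosed).
Q_enc = 29.4 μC = 2.94e-5 C.
By Gauss's law, ∮E·dA = E·4πr² = Q_enc/ε₀.
E = |Q_enc|/(4πε₀r²) = (2.94×10^-5)/(4π·8.85×10^-12·(1.51)²) = 1.16e5 N/C.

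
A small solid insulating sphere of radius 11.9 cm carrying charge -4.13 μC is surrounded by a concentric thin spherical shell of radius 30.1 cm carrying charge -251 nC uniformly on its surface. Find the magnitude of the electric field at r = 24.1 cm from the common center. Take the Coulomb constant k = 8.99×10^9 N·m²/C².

|E| = 6.39×10^5 N/C

Take a concentric spherical Gaussian surface of radius r = 24.1 cm (between the bodies, 11.9 cm < r < 30.1 cm).
The shell at 30.1 cm lies outside the Gaussian surface, so Q_enc = -4.13 μC = -4.13×10^-6 C.
Since E is radial and uniform over the Gaussian sphere, Φ = E·4πr² = Q_enc/ε₀.
E = k|Q_enc|/r² = (8.99×10^9)(4.13×10^-6)/(0.241)² = 6.39e5 N/C.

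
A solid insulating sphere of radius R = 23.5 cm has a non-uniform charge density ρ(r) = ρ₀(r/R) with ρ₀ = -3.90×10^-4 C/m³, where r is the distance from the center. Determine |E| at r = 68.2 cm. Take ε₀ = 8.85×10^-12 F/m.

E ≈ 3.07e5 V/m

Take a concentric spherical Gaussian surface of radius r = 68.2 cm (r > R, all charge enclosed).
Q_enc = 4π ∫₀^R ρ₀(r'/R)^1 r'² dr' = 4πρ₀R³/4 = -1.59e-5 C.
Applying ∮E·dA = Q_enc/ε₀ with Φ = E(4πr²):
E = |Q_enc|/(4πε₀r²) = (1.59×10^-5)/(4π·8.85×10^-12·(0.682)²) = 3.07×10^5 N/C.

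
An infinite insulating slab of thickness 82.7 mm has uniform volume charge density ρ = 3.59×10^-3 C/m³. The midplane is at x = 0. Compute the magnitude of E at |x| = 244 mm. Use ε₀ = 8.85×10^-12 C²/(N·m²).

|E| = 1.68×10^7 N/C

The point |x| = 244 mm lies outside the slab (half-thickness 0.04135 m). A symmetric pillbox spanning the full slab encloses Q_enc = ρ·d·A.
Flux = 2EA ⇒ E = |ρ|d/(2ε₀), independent of distance outside.
E = (3.59×10^-3)(0.0827)/(2·8.85×10^-12) = 1.68×10^7 N/C.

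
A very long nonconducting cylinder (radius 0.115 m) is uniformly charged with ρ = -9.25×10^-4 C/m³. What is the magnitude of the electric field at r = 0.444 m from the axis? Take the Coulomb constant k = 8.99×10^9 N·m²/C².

E ≈ 1.56e6 V/m

Take a coaxial cylindrical Gaussian surface of radius r = 0.444 m and length L (r > 0.115 m, full cross-section enclosed).
λ_enc = ρ·πR² = (-9.25e-4)π(0.115)² = -3.843×10^-5 C/m.
Since E is radial and uniform over the curved surface, Φ = E·2πrL = Q_enc/ε₀ = λ_enc L/ε₀.
E = 2k|λ_enc|/r = 2(8.99×10^9)(3.843×10^-5)/(0.444) = 1.56e6 N/C.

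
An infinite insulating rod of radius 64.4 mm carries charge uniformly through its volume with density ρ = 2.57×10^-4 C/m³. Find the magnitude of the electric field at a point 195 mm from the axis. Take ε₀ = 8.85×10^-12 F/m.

Take a coaxial cylindrical Gaussian surface of radius r = 195 mm and length L (r > 64.4 mm, full cross-section enclosed).
λ_enc = ρ·πR² = (2.57e-4)π(0.0644)² = 3.349e-6 C/m.
Gauss's law: E·2πrL = λ_enc L/ε₀.
E = |λ_enc|/(2πε₀r) = (3.349×10^-6)/(2π·8.85×10^-12·0.195) = 3.09e5 N/C.

|E| = 3.09×10^5 N/C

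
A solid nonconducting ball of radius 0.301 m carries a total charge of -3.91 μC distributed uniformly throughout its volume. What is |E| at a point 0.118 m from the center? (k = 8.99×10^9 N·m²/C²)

By spherical symmetry E is radial; choose a Gaussian sphere of radius r = 0.118 m (r < R).
For a uniform sphere the enclosed fraction is (r/R)³, so Q_enc = (-3.91 μC)(0.118/0.301)³ = -2.356×10^-7 C.
Applying ∮E·dA = Q_enc/ε₀ with Φ = E(4πr²):
E = k|Q_enc|/r² = (8.99×10^9)(2.356e-7)/(0.118)² = 1.52×10^5 N/C.

E = 1.52e5 N/C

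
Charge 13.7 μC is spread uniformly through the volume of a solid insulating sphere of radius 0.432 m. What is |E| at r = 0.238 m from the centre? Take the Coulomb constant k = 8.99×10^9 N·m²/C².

Use a concentric Gaussian sphere at r = 0.238 m (r < R).
For a uniform sphere the enclosed fraction is (r/R)³, so Q_enc = (13.7 μC)(0.238/0.432)³ = 2.291×10^-6 C.
Applying ∮E·dA = Q_enc/ε₀ with Φ = E(4πr²):
E = k|Q_enc|/r² = (8.99×10^9)(2.291×10^-6)/(0.238)² = 3.64×10^5 N/C.

E = 3.64×10^5 N/C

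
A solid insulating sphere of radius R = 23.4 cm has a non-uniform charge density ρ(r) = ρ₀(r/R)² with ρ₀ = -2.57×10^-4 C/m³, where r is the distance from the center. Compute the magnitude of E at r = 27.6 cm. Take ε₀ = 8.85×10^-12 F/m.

|E| ≈ 9.77e5 V/m

By spherical symmetry E is radial; choose a Gaussian sphere of radius r = 27.6 cm (r > R, all charge enclosed).
Q_enc = 4π ∫₀^R ρ₀(r'/R)^2 r'² dr' = 4πρ₀R³/5 = -8.276×10^-6 C.
Applying ∮E·dA = Q_enc/ε₀ with Φ = E(4πr²):
E = |Q_enc|/(4πε₀r²) = (8.276×10^-6)/(4π·8.85×10^-12·(0.276)²) = 9.77e5 N/C.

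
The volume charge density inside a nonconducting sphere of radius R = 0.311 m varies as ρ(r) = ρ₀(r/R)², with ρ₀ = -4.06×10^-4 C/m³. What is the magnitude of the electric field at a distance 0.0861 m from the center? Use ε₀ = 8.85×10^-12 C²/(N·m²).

Take a concentric spherical Gaussian surface of radius r = 0.0861 m (r < R).
Integrate the density: Q_enc = 4π ∫₀^r ρ₀(r'/R)^2 r'² dr' = 4πρ₀ r^5/(5·R²) = -4.992×10^-8 C.
Since E is radial and uniform over the Gaussian sphere, Φ = E·4πr² = Q_enc/ε₀.
E = |Q_enc|/(4πε₀r²) = (4.992×10^-8)/(4π·8.85×10^-12·(0.0861)²) = 6.05×10^4 N/C.

E ≈ 6.05e4 N/C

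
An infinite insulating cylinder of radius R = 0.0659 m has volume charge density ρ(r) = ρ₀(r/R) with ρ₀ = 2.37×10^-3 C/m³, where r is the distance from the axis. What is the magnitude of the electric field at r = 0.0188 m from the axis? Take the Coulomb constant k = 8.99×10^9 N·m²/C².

By cylindrical symmetry E is radial; use a coaxial Gaussian cylinder of radius 0.0188 m and length L (r < R).
λ_enc = ∫₀^r ρ(r')·2πr' dr' = (2πρ₀/R)·r^3/3 = 5.005×10^-7 C/m.
Gauss's law: E·2πrL = λ_enc L/ε₀.
E = 2k|λ_enc|/r = 2(8.99×10^9)(5.005×10^-7)/(0.0188) = 4.79×10^5 N/C.

E = 4.79×10^5 V/m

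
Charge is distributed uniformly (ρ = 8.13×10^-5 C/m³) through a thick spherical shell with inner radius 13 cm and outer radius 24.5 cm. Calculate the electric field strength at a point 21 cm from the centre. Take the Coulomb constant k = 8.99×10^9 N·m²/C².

E = 4.90×10^5 V/m

Take a concentric spherical Gaussian surface of radius r = 21 cm (within the shell material, 13 cm < r < 24.5 cm).
Enclosed charge is the volume from a to r: Q_enc = (4π/3)ρ(r³ − a³) = 2.406×10^-6 C.
By Gauss's law, ∮E·dA = E·4πr² = Q_enc/ε₀.
E = k|Q_enc|/r² = (8.99×10^9)(2.406×10^-6)/(0.21)² = 4.90×10^5 N/C.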